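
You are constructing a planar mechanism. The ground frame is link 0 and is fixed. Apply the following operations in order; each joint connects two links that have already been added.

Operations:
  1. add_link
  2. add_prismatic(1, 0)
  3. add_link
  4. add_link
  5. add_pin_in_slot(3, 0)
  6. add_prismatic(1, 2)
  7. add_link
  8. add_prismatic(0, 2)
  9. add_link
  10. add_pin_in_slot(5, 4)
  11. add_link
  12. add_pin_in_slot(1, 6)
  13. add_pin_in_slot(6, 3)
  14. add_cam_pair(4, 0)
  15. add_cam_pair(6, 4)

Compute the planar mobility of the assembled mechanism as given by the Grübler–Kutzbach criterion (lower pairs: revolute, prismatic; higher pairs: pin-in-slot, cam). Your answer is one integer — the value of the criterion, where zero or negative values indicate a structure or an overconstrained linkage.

M = 6

L=1 J1=0 J2=0
add link → L=2 J1=0 J2=0
P@1,0 dof=1 J1 → L=2 J1=1 J2=0
add link → L=3 J1=1 J2=0
add link → L=4 J1=1 J2=0
PS@3,0 dof=2 J2 → L=4 J1=1 J2=1
P@1,2 dof=1 J1 → L=4 J1=2 J2=1
add link → L=5 J1=2 J2=1
P@0,2 dof=1 J1 → L=5 J1=3 J2=1
add link → L=6 J1=3 J2=1
PS@5,4 dof=2 J2 → L=6 J1=3 J2=2
add link → L=7 J1=3 J2=2
PS@1,6 dof=2 J2 → L=7 J1=3 J2=3
PS@6,3 dof=2 J2 → L=7 J1=3 J2=4
C@4,0 dof=2 J2 → L=7 J1=3 J2=5
C@6,4 dof=2 J2 → L=7 J1=3 J2=6
M=3(L−1)−2J1−J2=3·6−2·3−6=6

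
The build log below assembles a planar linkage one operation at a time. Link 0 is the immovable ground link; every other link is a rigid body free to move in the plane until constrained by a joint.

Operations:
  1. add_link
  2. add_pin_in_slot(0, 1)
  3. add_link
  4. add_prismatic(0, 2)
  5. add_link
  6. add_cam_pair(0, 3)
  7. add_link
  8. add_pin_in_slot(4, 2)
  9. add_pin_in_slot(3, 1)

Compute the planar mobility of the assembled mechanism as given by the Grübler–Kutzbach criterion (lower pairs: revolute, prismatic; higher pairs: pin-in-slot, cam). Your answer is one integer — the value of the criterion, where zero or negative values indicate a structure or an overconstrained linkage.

[1;0;0] (link 0 is ground)
L+ [2;0;0]
PS(0,1)∈J2 [2;0;1]
L+ [3;0;1]
P(0,2)∈J1 [3;1;1]
L+ [4;1;1]
C(0,3)∈J2 [4;1;2]
L+ [5;1;2]
PS(4,2)∈J2 [5;1;3]
PS(3,1)∈J2 [5;1;4]
mobility = 12 − 2 − 4 = 6

M = 6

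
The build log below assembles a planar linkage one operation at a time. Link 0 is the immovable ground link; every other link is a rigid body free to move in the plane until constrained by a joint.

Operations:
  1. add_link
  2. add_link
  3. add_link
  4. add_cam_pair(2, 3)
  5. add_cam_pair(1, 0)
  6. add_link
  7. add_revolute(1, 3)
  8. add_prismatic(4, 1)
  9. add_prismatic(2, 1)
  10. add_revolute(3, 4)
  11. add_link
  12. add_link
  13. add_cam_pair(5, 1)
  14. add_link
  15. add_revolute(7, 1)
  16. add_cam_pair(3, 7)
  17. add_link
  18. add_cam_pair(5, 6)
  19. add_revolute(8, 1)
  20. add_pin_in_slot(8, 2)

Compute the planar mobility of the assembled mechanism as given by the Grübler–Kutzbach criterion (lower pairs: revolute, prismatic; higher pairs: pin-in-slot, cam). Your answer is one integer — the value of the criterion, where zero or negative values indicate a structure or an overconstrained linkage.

(L,J1,J2)=(1,0,0); link0 fixed
link1: (2,0,0)
link2: (3,0,0)
link3: (4,0,0)
C 2-3 [J2]: (4,0,1)
C 1-0 [J2]: (4,0,2)
link4: (5,0,2)
R 1-3 [J1]: (5,1,2)
P 4-1 [J1]: (5,2,2)
P 2-1 [J1]: (5,3,2)
R 3-4 [J1]: (5,4,2)
link5: (6,4,2)
link6: (7,4,2)
C 5-1 [J2]: (7,4,3)
link7: (8,4,3)
R 7-1 [J1]: (8,5,3)
C 3-7 [J2]: (8,5,4)
link8: (9,5,4)
C 5-6 [J2]: (9,5,5)
R 8-1 [J1]: (9,6,5)
PS 8-2 [J2]: (9,6,6)
Grübler: 3·8 − 2·6 − 6 = 6

M = 6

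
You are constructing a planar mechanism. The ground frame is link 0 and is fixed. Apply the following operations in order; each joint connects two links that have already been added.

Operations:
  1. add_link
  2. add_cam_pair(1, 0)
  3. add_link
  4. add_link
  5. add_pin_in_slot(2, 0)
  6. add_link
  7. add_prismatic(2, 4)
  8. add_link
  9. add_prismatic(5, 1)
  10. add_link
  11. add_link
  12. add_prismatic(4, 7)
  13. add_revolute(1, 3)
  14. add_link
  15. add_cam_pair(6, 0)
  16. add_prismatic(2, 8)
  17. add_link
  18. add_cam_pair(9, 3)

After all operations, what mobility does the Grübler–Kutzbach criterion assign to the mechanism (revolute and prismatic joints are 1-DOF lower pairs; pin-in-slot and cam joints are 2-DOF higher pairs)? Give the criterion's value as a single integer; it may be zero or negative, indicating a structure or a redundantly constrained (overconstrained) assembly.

M = 13

(L,J1,J2)=(1,0,0); link0 fixed
link1: (2,0,0)
C 1-0 [J2]: (2,0,1)
link2: (3,0,1)
link3: (4,0,1)
PS 2-0 [J2]: (4,0,2)
link4: (5,0,2)
P 2-4 [J1]: (5,1,2)
link5: (6,1,2)
P 5-1 [J1]: (6,2,2)
link6: (7,2,2)
link7: (8,2,2)
P 4-7 [J1]: (8,3,2)
R 1-3 [J1]: (8,4,2)
link8: (9,4,2)
C 6-0 [J2]: (9,4,3)
P 2-8 [J1]: (9,5,3)
link9: (10,5,3)
C 9-3 [J2]: (10,5,4)
Grübler: 3·9 − 2·5 − 4 = 13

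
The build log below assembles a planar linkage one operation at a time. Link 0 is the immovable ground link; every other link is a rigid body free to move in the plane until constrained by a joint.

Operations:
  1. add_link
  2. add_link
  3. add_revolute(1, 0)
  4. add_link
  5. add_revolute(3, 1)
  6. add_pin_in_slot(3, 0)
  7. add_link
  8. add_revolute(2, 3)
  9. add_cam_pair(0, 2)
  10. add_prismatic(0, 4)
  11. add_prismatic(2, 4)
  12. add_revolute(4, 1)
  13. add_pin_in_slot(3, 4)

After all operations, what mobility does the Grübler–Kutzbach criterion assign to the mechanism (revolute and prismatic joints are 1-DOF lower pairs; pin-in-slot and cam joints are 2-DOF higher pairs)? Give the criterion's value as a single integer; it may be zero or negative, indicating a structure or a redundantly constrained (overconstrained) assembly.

L=1 J1=0 J2=0
add link → L=2 J1=0 J2=0
add link → L=3 J1=0 J2=0
R@1,0 dof=1 J1 → L=3 J1=1 J2=0
add link → L=4 J1=1 J2=0
R@3,1 dof=1 J1 → L=4 J1=2 J2=0
PS@3,0 dof=2 J2 → L=4 J1=2 J2=1
add link → L=5 J1=2 J2=1
R@2,3 dof=1 J1 → L=5 J1=3 J2=1
C@0,2 dof=2 J2 → L=5 J1=3 J2=2
P@0,4 dof=1 J1 → L=5 J1=4 J2=2
P@2,4 dof=1 J1 → L=5 J1=5 J2=2
R@4,1 dof=1 J1 → L=5 J1=6 J2=2
PS@3,4 dof=2 J2 → L=5 J1=6 J2=3
M=3(L−1)−2J1−J2=3·4−2·6−3=-3

M = -3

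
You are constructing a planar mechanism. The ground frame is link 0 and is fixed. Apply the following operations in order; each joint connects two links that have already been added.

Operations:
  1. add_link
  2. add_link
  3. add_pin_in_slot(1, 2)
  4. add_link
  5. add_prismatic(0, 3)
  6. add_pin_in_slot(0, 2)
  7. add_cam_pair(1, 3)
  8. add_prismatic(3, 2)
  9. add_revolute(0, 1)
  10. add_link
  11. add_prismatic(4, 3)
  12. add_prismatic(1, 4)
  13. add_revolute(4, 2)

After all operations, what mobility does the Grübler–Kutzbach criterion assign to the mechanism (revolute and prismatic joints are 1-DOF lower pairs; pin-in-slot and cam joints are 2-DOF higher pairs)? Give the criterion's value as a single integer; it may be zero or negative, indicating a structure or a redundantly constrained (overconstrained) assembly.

M = -3

(L,J1,J2)=(1,0,0); link0 fixed
link1: (2,0,0)
link2: (3,0,0)
PS 1-2 [J2]: (3,0,1)
link3: (4,0,1)
P 0-3 [J1]: (4,1,1)
PS 0-2 [J2]: (4,1,2)
C 1-3 [J2]: (4,1,3)
P 3-2 [J1]: (4,2,3)
R 0-1 [J1]: (4,3,3)
link4: (5,3,3)
P 4-3 [J1]: (5,4,3)
P 1-4 [J1]: (5,5,3)
R 4-2 [J1]: (5,6,3)
Grübler: 3·4 − 2·6 − 3 = -3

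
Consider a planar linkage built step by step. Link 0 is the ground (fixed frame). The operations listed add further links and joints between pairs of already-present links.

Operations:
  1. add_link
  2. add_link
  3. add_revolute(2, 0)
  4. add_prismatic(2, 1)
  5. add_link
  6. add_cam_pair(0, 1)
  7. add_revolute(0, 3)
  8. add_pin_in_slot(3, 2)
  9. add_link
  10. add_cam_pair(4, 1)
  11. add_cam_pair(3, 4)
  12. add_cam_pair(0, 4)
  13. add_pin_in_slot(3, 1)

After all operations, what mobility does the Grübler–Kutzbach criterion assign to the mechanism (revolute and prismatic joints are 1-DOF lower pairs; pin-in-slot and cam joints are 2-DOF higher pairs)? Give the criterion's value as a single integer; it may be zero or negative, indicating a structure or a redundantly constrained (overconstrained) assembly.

M = 0

(L,J1,J2)=(1,0,0); link0 fixed
link1: (2,0,0)
link2: (3,0,0)
R 2-0 [J1]: (3,1,0)
P 2-1 [J1]: (3,2,0)
link3: (4,2,0)
C 0-1 [J2]: (4,2,1)
R 0-3 [J1]: (4,3,1)
PS 3-2 [J2]: (4,3,2)
link4: (5,3,2)
C 4-1 [J2]: (5,3,3)
C 3-4 [J2]: (5,3,4)
C 0-4 [J2]: (5,3,5)
PS 3-1 [J2]: (5,3,6)
Grübler: 3·4 − 2·3 − 6 = 0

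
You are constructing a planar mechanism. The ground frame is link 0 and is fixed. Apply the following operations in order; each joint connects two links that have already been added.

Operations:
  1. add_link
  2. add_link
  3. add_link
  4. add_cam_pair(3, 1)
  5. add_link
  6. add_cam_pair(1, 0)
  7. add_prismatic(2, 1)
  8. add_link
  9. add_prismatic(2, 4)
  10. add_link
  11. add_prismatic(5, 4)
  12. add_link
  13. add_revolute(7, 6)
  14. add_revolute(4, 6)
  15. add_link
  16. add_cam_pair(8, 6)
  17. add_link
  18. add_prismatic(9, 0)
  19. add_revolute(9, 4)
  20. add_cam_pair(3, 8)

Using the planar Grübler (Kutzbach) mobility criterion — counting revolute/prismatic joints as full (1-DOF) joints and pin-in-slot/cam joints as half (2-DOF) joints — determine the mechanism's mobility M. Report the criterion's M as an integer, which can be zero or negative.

L=1 J1=0 J2=0
add link → L=2 J1=0 J2=0
add link → L=3 J1=0 J2=0
add link → L=4 J1=0 J2=0
C@3,1 dof=2 J2 → L=4 J1=0 J2=1
add link → L=5 J1=0 J2=1
C@1,0 dof=2 J2 → L=5 J1=0 J2=2
P@2,1 dof=1 J1 → L=5 J1=1 J2=2
add link → L=6 J1=1 J2=2
P@2,4 dof=1 J1 → L=6 J1=2 J2=2
add link → L=7 J1=2 J2=2
P@5,4 dof=1 J1 → L=7 J1=3 J2=2
add link → L=8 J1=3 J2=2
R@7,6 dof=1 J1 → L=8 J1=4 J2=2
R@4,6 dof=1 J1 → L=8 J1=5 J2=2
add link → L=9 J1=5 J2=2
C@8,6 dof=2 J2 → L=9 J1=5 J2=3
add link → L=10 J1=5 J2=3
P@9,0 dof=1 J1 → L=10 J1=6 J2=3
R@9,4 dof=1 J1 → L=10 J1=7 J2=3
C@3,8 dof=2 J2 → L=10 J1=7 J2=4
M=3(L−1)−2J1−J2=3·9−2·7−4=9

M = 9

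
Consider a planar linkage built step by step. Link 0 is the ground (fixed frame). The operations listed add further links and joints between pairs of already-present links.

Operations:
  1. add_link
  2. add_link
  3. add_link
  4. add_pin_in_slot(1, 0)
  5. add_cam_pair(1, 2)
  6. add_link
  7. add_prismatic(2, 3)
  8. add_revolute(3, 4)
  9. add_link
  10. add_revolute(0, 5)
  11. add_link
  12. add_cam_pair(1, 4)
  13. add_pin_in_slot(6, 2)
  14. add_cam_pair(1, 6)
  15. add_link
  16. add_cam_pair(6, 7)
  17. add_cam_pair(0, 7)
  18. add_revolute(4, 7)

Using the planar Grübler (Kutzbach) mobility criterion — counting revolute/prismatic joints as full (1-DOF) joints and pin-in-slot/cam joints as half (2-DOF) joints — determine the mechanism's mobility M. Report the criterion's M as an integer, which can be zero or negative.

[1;0;0] (link 0 is ground)
L+ [2;0;0]
L+ [3;0;0]
L+ [4;0;0]
PS(1,0)∈J2 [4;0;1]
C(1,2)∈J2 [4;0;2]
L+ [5;0;2]
P(2,3)∈J1 [5;1;2]
R(3,4)∈J1 [5;2;2]
L+ [6;2;2]
R(0,5)∈J1 [6;3;2]
L+ [7;3;2]
C(1,4)∈J2 [7;3;3]
PS(6,2)∈J2 [7;3;4]
C(1,6)∈J2 [7;3;5]
L+ [8;3;5]
C(6,7)∈J2 [8;3;6]
C(0,7)∈J2 [8;3;7]
R(4,7)∈J1 [8;4;7]
mobility = 21 − 8 − 7 = 6

M = 6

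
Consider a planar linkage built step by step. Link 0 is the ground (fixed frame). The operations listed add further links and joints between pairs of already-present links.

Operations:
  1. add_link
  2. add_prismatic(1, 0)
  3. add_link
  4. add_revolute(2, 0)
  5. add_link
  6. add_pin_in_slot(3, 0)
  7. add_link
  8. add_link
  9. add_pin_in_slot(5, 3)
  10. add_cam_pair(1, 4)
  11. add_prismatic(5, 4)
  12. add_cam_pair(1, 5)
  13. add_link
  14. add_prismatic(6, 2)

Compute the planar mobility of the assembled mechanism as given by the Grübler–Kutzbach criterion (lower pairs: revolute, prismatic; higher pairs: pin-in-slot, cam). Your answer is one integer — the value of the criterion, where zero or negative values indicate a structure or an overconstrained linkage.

(L,J1,J2)=(1,0,0); link0 fixed
link1: (2,0,0)
P 1-0 [J1]: (2,1,0)
link2: (3,1,0)
R 2-0 [J1]: (3,2,0)
link3: (4,2,0)
PS 3-0 [J2]: (4,2,1)
link4: (5,2,1)
link5: (6,2,1)
PS 5-3 [J2]: (6,2,2)
C 1-4 [J2]: (6,2,3)
P 5-4 [J1]: (6,3,3)
C 1-5 [J2]: (6,3,4)
link6: (7,3,4)
P 6-2 [J1]: (7,4,4)
Grübler: 3·6 − 2·4 − 4 = 6

M = 6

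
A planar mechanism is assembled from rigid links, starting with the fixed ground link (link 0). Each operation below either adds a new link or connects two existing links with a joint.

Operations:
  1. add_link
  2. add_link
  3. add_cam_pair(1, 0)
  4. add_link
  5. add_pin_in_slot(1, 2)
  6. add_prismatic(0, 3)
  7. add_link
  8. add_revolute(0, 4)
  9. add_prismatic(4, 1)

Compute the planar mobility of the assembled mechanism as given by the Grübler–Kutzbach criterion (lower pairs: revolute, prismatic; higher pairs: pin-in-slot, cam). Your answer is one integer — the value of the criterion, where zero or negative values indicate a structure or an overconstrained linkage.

M = 4

(L,J1,J2)=(1,0,0); link0 fixed
link1: (2,0,0)
link2: (3,0,0)
C 1-0 [J2]: (3,0,1)
link3: (4,0,1)
PS 1-2 [J2]: (4,0,2)
P 0-3 [J1]: (4,1,2)
link4: (5,1,2)
R 0-4 [J1]: (5,2,2)
P 4-1 [J1]: (5,3,2)
Grübler: 3·4 − 2·3 − 2 = 4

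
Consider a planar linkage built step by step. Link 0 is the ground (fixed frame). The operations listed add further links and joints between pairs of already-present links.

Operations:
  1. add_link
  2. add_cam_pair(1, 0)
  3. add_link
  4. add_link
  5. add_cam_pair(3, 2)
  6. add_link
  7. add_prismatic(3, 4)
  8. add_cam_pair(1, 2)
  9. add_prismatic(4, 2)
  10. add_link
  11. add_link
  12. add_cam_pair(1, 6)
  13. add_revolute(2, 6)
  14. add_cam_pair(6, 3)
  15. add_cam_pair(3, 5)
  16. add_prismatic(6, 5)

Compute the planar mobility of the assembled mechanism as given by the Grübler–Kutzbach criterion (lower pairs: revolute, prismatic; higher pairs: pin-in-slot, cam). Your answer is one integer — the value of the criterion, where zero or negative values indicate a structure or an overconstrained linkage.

(L,J1,J2)=(1,0,0); link0 fixed
link1: (2,0,0)
C 1-0 [J2]: (2,0,1)
link2: (3,0,1)
link3: (4,0,1)
C 3-2 [J2]: (4,0,2)
link4: (5,0,2)
P 3-4 [J1]: (5,1,2)
C 1-2 [J2]: (5,1,3)
P 4-2 [J1]: (5,2,3)
link5: (6,2,3)
link6: (7,2,3)
C 1-6 [J2]: (7,2,4)
R 2-6 [J1]: (7,3,4)
C 6-3 [J2]: (7,3,5)
C 3-5 [J2]: (7,3,6)
P 6-5 [J1]: (7,4,6)
Grübler: 3·6 − 2·4 − 6 = 4

M = 4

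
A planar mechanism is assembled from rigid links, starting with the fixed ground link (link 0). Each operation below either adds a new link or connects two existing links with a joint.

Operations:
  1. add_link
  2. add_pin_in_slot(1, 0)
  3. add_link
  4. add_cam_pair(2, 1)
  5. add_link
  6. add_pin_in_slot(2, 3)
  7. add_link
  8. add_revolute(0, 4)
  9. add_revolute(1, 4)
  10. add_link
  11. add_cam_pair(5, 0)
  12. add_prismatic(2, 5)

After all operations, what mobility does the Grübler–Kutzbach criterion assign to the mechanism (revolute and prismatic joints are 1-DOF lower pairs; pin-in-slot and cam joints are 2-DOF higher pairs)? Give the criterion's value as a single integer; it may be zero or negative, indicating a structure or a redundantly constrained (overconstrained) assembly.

M = 5

L=1 J1=0 J2=0
add link → L=2 J1=0 J2=0
PS@1,0 dof=2 J2 → L=2 J1=0 J2=1
add link → L=3 J1=0 J2=1
C@2,1 dof=2 J2 → L=3 J1=0 J2=2
add link → L=4 J1=0 J2=2
PS@2,3 dof=2 J2 → L=4 J1=0 J2=3
add link → L=5 J1=0 J2=3
R@0,4 dof=1 J1 → L=5 J1=1 J2=3
R@1,4 dof=1 J1 → L=5 J1=2 J2=3
add link → L=6 J1=2 J2=3
C@5,0 dof=2 J2 → L=6 J1=2 J2=4
P@2,5 dof=1 J1 → L=6 J1=3 J2=4
M=3(L−1)−2J1−J2=3·5−2·3−4=5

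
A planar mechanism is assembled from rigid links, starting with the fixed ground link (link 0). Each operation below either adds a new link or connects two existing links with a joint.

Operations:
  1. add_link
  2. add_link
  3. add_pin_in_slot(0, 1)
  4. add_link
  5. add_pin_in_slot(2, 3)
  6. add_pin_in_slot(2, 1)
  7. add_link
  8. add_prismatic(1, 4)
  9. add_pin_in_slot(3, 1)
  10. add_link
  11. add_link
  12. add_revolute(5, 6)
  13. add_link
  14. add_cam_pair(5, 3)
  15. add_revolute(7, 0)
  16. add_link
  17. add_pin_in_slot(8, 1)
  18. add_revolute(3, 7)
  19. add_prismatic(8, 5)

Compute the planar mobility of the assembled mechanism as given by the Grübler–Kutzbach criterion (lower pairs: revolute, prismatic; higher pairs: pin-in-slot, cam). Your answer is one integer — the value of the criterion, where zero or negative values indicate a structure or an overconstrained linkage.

M = 8

link 0 = ground. State L|J1|J2 = 1|0|0
+link1  2|0|0
+link2  3|0|0
PS(0,1) f=2→J2  3|0|1
+link3  4|0|1
PS(2,3) f=2→J2  4|0|2
PS(2,1) f=2→J2  4|0|3
+link4  5|0|3
P(1,4) f=1→J1  5|1|3
PS(3,1) f=2→J2  5|1|4
+link5  6|1|4
+link6  7|1|4
R(5,6) f=1→J1  7|2|4
+link7  8|2|4
C(5,3) f=2→J2  8|2|5
R(7,0) f=1→J1  8|3|5
+link8  9|3|5
PS(8,1) f=2→J2  9|3|6
R(3,7) f=1→J1  9|4|6
P(8,5) f=1→J1  9|5|6
M = 3(9−1)−2·5−6 = 24−10−6 = 8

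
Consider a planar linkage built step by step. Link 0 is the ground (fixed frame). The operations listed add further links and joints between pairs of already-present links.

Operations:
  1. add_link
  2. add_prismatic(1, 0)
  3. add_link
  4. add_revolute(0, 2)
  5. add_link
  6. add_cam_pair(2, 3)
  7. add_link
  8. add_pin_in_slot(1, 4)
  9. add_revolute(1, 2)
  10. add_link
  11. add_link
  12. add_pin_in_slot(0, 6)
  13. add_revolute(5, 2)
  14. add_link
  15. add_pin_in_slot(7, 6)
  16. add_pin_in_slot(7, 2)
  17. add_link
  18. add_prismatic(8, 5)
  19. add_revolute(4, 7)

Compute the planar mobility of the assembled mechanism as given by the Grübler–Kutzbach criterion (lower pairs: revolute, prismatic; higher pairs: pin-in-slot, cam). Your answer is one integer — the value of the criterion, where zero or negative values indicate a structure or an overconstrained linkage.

M = 7

link 0 = ground. State L|J1|J2 = 1|0|0
+link1  2|0|0
P(1,0) f=1→J1  2|1|0
+link2  3|1|0
R(0,2) f=1→J1  3|2|0
+link3  4|2|0
C(2,3) f=2→J2  4|2|1
+link4  5|2|1
PS(1,4) f=2→J2  5|2|2
R(1,2) f=1→J1  5|3|2
+link5  6|3|2
+link6  7|3|2
PS(0,6) f=2→J2  7|3|3
R(5,2) f=1→J1  7|4|3
+link7  8|4|3
PS(7,6) f=2→J2  8|4|4
PS(7,2) f=2→J2  8|4|5
+link8  9|4|5
P(8,5) f=1→J1  9|5|5
R(4,7) f=1→J1  9|6|5
M = 3(9−1)−2·6−5 = 24−12−5 = 7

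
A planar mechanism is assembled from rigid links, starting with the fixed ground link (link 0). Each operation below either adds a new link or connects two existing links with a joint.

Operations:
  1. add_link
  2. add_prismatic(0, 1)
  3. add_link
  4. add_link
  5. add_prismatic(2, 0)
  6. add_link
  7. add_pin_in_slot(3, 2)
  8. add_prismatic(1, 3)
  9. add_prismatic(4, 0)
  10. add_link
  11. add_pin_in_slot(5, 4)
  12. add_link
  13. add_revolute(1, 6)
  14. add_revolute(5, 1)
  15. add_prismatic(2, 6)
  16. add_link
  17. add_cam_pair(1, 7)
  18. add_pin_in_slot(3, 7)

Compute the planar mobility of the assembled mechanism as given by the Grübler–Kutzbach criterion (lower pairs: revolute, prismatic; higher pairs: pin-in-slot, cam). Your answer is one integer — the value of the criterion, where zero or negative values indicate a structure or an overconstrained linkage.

link 0 = ground. State L|J1|J2 = 1|0|0
+link1  2|0|0
P(0,1) f=1→J1  2|1|0
+link2  3|1|0
+link3  4|1|0
P(2,0) f=1→J1  4|2|0
+link4  5|2|0
PS(3,2) f=2→J2  5|2|1
P(1,3) f=1→J1  5|3|1
P(4,0) f=1→J1  5|4|1
+link5  6|4|1
PS(5,4) f=2→J2  6|4|2
+link6  7|4|2
R(1,6) f=1→J1  7|5|2
R(5,1) f=1→J1  7|6|2
P(2,6) f=1→J1  7|7|2
+link7  8|7|2
C(1,7) f=2→J2  8|7|3
PS(3,7) f=2→J2  8|7|4
M = 3(8−1)−2·7−4 = 21−14−4 = 3

M = 3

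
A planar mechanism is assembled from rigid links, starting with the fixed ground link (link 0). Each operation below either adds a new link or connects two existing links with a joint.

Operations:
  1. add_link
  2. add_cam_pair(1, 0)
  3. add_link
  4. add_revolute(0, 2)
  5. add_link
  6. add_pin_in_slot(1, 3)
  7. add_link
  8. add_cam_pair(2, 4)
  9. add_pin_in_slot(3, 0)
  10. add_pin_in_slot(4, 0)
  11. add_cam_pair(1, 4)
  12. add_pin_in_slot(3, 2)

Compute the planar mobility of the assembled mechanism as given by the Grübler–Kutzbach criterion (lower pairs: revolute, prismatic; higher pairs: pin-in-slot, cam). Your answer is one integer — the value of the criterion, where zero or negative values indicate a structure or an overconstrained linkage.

L=1 J1=0 J2=0
add link → L=2 J1=0 J2=0
C@1,0 dof=2 J2 → L=2 J1=0 J2=1
add link → L=3 J1=0 J2=1
R@0,2 dof=1 J1 → L=3 J1=1 J2=1
add link → L=4 J1=1 J2=1
PS@1,3 dof=2 J2 → L=4 J1=1 J2=2
add link → L=5 J1=1 J2=2
C@2,4 dof=2 J2 → L=5 J1=1 J2=3
PS@3,0 dof=2 J2 → L=5 J1=1 J2=4
PS@4,0 dof=2 J2 → L=5 J1=1 J2=5
C@1,4 dof=2 J2 → L=5 J1=1 J2=6
PS@3,2 dof=2 J2 → L=5 J1=1 J2=7
M=3(L−1)−2J1−J2=3·4−2·1−7=3

M = 3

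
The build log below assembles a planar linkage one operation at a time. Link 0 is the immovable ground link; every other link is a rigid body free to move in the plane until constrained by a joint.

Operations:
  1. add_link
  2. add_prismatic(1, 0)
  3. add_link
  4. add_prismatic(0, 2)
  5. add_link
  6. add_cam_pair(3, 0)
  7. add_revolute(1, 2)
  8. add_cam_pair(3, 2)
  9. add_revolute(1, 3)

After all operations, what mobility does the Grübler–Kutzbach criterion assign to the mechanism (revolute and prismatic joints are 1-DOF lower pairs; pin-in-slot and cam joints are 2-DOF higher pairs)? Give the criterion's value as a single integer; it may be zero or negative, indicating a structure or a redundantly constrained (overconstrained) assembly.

M = -1

link 0 = ground. State L|J1|J2 = 1|0|0
+link1  2|0|0
P(1,0) f=1→J1  2|1|0
+link2  3|1|0
P(0,2) f=1→J1  3|2|0
+link3  4|2|0
C(3,0) f=2→J2  4|2|1
R(1,2) f=1→J1  4|3|1
C(3,2) f=2→J2  4|3|2
R(1,3) f=1→J1  4|4|2
M = 3(4−1)−2·4−2 = 9−8−2 = -1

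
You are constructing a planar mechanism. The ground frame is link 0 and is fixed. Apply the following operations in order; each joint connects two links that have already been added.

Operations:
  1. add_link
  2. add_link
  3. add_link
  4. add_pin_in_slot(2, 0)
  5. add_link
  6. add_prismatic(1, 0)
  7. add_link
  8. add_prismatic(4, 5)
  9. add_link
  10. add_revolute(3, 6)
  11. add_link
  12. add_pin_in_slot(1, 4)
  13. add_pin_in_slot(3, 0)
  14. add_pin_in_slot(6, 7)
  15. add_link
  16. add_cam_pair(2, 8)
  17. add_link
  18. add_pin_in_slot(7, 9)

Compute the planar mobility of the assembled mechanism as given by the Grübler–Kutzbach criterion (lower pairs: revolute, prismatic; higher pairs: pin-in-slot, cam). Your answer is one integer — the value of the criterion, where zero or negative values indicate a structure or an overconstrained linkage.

(L,J1,J2)=(1,0,0); link0 fixed
link1: (2,0,0)
link2: (3,0,0)
link3: (4,0,0)
PS 2-0 [J2]: (4,0,1)
link4: (5,0,1)
P 1-0 [J1]: (5,1,1)
link5: (6,1,1)
P 4-5 [J1]: (6,2,1)
link6: (7,2,1)
R 3-6 [J1]: (7,3,1)
link7: (8,3,1)
PS 1-4 [J2]: (8,3,2)
PS 3-0 [J2]: (8,3,3)
PS 6-7 [J2]: (8,3,4)
link8: (9,3,4)
C 2-8 [J2]: (9,3,5)
link9: (10,3,5)
PS 7-9 [J2]: (10,3,6)
Grübler: 3·9 − 2·3 − 6 = 15

M = 15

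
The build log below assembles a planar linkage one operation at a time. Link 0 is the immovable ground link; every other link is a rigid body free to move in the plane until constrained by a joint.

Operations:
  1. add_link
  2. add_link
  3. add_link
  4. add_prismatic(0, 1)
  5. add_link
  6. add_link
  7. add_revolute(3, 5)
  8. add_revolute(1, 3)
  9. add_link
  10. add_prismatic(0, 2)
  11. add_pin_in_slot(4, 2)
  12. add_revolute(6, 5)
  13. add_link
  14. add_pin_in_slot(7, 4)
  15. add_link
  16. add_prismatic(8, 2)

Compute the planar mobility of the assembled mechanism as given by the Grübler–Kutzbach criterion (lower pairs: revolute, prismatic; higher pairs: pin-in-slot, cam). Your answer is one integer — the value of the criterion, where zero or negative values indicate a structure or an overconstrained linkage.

L=1 J1=0 J2=0
add link → L=2 J1=0 J2=0
add link → L=3 J1=0 J2=0
add link → L=4 J1=0 J2=0
P@0,1 dof=1 J1 → L=4 J1=1 J2=0
add link → L=5 J1=1 J2=0
add link → L=6 J1=1 J2=0
R@3,5 dof=1 J1 → L=6 J1=2 J2=0
R@1,3 dof=1 J1 → L=6 J1=3 J2=0
add link → L=7 J1=3 J2=0
P@0,2 dof=1 J1 → L=7 J1=4 J2=0
PS@4,2 dof=2 J2 → L=7 J1=4 J2=1
R@6,5 dof=1 J1 → L=7 J1=5 J2=1
add link → L=8 J1=5 J2=1
PS@7,4 dof=2 J2 → L=8 J1=5 J2=2
add link → L=9 J1=5 J2=2
P@8,2 dof=1 J1 → L=9 J1=6 J2=2
M=3(L−1)−2J1−J2=3·8−2·6−2=10

M = 10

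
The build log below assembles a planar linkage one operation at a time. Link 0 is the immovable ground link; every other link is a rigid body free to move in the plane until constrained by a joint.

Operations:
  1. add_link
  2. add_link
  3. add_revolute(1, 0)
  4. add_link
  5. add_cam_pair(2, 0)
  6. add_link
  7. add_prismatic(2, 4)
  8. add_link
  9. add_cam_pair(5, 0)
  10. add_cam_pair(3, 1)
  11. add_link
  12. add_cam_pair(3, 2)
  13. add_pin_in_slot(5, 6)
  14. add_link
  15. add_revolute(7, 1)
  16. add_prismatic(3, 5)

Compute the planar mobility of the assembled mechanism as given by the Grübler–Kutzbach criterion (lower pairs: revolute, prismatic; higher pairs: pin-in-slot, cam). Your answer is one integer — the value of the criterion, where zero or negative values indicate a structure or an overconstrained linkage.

M = 8

[1;0;0] (link 0 is ground)
L+ [2;0;0]
L+ [3;0;0]
R(1,0)∈J1 [3;1;0]
L+ [4;1;0]
C(2,0)∈J2 [4;1;1]
L+ [5;1;1]
P(2,4)∈J1 [5;2;1]
L+ [6;2;1]
C(5,0)∈J2 [6;2;2]
C(3,1)∈J2 [6;2;3]
L+ [7;2;3]
C(3,2)∈J2 [7;2;4]
PS(5,6)∈J2 [7;2;5]
L+ [8;2;5]
R(7,1)∈J1 [8;3;5]
P(3,5)∈J1 [8;4;5]
mobility = 21 − 8 − 5 = 8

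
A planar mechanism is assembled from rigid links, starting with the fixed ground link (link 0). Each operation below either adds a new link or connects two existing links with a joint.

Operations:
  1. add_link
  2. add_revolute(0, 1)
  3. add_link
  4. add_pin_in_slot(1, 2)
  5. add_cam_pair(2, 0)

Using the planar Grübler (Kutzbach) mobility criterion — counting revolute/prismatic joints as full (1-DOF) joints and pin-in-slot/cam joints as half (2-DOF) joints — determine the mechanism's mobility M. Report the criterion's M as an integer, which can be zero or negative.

M = 2

[1;0;0] (link 0 is ground)
L+ [2;0;0]
R(0,1)∈J1 [2;1;0]
L+ [3;1;0]
PS(1,2)∈J2 [3;1;1]
C(2,0)∈J2 [3;1;2]
mobility = 6 − 2 − 2 = 2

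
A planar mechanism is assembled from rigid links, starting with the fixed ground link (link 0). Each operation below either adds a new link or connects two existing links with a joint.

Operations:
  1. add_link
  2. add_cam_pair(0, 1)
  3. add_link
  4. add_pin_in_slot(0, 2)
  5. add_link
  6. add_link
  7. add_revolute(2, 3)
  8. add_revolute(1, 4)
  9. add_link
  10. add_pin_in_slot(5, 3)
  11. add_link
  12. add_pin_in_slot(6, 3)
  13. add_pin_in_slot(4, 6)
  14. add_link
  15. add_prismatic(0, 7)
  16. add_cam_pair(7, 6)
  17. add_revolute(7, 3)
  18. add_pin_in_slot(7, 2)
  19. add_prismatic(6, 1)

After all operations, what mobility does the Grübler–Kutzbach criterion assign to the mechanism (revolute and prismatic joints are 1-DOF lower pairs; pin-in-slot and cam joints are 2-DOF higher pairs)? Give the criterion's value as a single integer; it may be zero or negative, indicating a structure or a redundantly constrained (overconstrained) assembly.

M = 4

L=1 J1=0 J2=0
add link → L=2 J1=0 J2=0
C@0,1 dof=2 J2 → L=2 J1=0 J2=1
add link → L=3 J1=0 J2=1
PS@0,2 dof=2 J2 → L=3 J1=0 J2=2
add link → L=4 J1=0 J2=2
add link → L=5 J1=0 J2=2
R@2,3 dof=1 J1 → L=5 J1=1 J2=2
R@1,4 dof=1 J1 → L=5 J1=2 J2=2
add link → L=6 J1=2 J2=2
PS@5,3 dof=2 J2 → L=6 J1=2 J2=3
add link → L=7 J1=2 J2=3
PS@6,3 dof=2 J2 → L=7 J1=2 J2=4
PS@4,6 dof=2 J2 → L=7 J1=2 J2=5
add link → L=8 J1=2 J2=5
P@0,7 dof=1 J1 → L=8 J1=3 J2=5
C@7,6 dof=2 J2 → L=8 J1=3 J2=6
R@7,3 dof=1 J1 → L=8 J1=4 J2=6
PS@7,2 dof=2 J2 → L=8 J1=4 J2=7
P@6,1 dof=1 J1 → L=8 J1=5 J2=7
M=3(L−1)−2J1−J2=3·7−2·5−7=4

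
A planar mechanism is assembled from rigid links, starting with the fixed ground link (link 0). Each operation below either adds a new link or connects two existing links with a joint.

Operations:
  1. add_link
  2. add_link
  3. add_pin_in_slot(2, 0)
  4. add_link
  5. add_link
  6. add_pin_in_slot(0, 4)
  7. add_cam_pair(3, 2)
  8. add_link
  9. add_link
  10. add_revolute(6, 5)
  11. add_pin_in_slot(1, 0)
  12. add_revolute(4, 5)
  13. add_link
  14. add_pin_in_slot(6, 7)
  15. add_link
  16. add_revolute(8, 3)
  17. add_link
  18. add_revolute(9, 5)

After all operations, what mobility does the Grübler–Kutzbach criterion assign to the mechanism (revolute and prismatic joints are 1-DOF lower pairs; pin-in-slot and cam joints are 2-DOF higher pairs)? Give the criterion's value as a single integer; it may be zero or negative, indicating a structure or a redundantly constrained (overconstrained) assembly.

M = 14

ground; <1,0,0>
#1 <2,0,0>
#2 <3,0,0>
PS:2↔0 J2 <3,0,1>
#3 <4,0,1>
#4 <5,0,1>
PS:0↔4 J2 <5,0,2>
C:3↔2 J2 <5,0,3>
#5 <6,0,3>
#6 <7,0,3>
R:6↔5 J1 <7,1,3>
PS:1↔0 J2 <7,1,4>
R:4↔5 J1 <7,2,4>
#7 <8,2,4>
PS:6↔7 J2 <8,2,5>
#8 <9,2,5>
R:8↔3 J1 <9,3,5>
#9 <10,3,5>
R:9↔5 J1 <10,4,5>
3×9 − 2×4 − 1×5 = 14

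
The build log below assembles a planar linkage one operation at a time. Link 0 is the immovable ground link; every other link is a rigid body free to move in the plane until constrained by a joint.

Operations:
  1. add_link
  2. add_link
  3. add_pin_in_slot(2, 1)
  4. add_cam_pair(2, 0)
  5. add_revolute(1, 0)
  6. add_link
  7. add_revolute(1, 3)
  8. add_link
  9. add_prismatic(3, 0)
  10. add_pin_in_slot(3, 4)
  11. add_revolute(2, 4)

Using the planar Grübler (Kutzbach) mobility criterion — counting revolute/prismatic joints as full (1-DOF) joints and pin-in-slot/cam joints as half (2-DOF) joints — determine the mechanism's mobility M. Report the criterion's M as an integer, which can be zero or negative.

M = 1

link 0 = ground. State L|J1|J2 = 1|0|0
+link1  2|0|0
+link2  3|0|0
PS(2,1) f=2→J2  3|0|1
C(2,0) f=2→J2  3|0|2
R(1,0) f=1→J1  3|1|2
+link3  4|1|2
R(1,3) f=1→J1  4|2|2
+link4  5|2|2
P(3,0) f=1→J1  5|3|2
PS(3,4) f=2→J2  5|3|3
R(2,4) f=1→J1  5|4|3
M = 3(5−1)−2·4−3 = 12−8−3 = 1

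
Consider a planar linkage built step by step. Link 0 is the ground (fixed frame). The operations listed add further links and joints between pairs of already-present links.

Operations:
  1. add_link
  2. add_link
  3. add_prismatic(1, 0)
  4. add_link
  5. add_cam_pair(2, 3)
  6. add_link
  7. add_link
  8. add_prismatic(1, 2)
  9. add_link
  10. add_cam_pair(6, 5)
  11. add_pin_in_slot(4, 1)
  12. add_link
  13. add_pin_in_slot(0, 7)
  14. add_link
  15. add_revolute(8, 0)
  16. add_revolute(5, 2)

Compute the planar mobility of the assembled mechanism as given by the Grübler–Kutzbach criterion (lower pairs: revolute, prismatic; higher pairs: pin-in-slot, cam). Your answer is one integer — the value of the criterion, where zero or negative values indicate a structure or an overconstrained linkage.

M = 12

link 0 = ground. State L|J1|J2 = 1|0|0
+link1  2|0|0
+link2  3|0|0
P(1,0) f=1→J1  3|1|0
+link3  4|1|0
C(2,3) f=2→J2  4|1|1
+link4  5|1|1
+link5  6|1|1
P(1,2) f=1→J1  6|2|1
+link6  7|2|1
C(6,5) f=2→J2  7|2|2
PS(4,1) f=2→J2  7|2|3
+link7  8|2|3
PS(0,7) f=2→J2  8|2|4
+link8  9|2|4
R(8,0) f=1→J1  9|3|4
R(5,2) f=1→J1  9|4|4
M = 3(9−1)−2·4−4 = 24−8−4 = 12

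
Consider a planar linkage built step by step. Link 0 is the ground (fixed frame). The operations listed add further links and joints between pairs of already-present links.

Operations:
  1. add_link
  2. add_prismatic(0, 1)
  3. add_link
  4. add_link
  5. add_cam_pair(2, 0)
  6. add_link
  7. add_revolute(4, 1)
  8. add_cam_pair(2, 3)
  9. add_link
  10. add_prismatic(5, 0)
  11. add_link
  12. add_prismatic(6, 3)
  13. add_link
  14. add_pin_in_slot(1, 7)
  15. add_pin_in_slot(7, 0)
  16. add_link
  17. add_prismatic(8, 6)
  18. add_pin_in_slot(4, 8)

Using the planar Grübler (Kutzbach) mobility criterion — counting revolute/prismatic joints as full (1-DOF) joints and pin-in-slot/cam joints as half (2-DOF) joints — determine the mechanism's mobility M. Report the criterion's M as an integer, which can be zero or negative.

ground; <1,0,0>
#1 <2,0,0>
P:0↔1 J1 <2,1,0>
#2 <3,1,0>
#3 <4,1,0>
C:2↔0 J2 <4,1,1>
#4 <5,1,1>
R:4↔1 J1 <5,2,1>
C:2↔3 J2 <5,2,2>
#5 <6,2,2>
P:5↔0 J1 <6,3,2>
#6 <7,3,2>
P:6↔3 J1 <7,4,2>
#7 <8,4,2>
PS:1↔7 J2 <8,4,3>
PS:7↔0 J2 <8,4,4>
#8 <9,4,4>
P:8↔6 J1 <9,5,4>
PS:4↔8 J2 <9,5,5>
3×8 − 2×5 − 1×5 = 9

M = 9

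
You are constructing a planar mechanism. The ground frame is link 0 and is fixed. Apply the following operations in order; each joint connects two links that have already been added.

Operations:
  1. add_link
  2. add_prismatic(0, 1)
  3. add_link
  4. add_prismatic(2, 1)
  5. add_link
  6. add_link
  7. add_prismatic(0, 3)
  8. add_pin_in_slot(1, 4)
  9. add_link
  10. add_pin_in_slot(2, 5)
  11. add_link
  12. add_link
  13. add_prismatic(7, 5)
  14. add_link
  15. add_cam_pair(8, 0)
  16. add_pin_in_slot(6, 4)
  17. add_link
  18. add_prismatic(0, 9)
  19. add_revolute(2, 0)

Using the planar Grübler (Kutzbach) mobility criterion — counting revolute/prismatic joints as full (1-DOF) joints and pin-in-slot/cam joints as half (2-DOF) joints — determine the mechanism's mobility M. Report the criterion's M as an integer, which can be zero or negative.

(L,J1,J2)=(1,0,0); link0 fixed
link1: (2,0,0)
P 0-1 [J1]: (2,1,0)
link2: (3,1,0)
P 2-1 [J1]: (3,2,0)
link3: (4,2,0)
link4: (5,2,0)
P 0-3 [J1]: (5,3,0)
PS 1-4 [J2]: (5,3,1)
link5: (6,3,1)
PS 2-5 [J2]: (6,3,2)
link6: (7,3,2)
link7: (8,3,2)
P 7-5 [J1]: (8,4,2)
link8: (9,4,2)
C 8-0 [J2]: (9,4,3)
PS 6-4 [J2]: (9,4,4)
link9: (10,4,4)
P 0-9 [J1]: (10,5,4)
R 2-0 [J1]: (10,6,4)
Grübler: 3·9 − 2·6 − 4 = 11

M = 11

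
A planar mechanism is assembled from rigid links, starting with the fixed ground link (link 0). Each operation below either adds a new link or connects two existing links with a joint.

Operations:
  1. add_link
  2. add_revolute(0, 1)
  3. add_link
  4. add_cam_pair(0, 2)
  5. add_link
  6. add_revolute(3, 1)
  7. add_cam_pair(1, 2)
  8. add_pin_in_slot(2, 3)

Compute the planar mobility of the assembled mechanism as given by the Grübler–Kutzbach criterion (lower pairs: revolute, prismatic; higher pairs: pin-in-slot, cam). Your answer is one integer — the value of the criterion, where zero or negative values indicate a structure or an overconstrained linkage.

M = 2

link 0 = ground. State L|J1|J2 = 1|0|0
+link1  2|0|0
R(0,1) f=1→J1  2|1|0
+link2  3|1|0
C(0,2) f=2→J2  3|1|1
+link3  4|1|1
R(3,1) f=1→J1  4|2|1
C(1,2) f=2→J2  4|2|2
PS(2,3) f=2→J2  4|2|3
M = 3(4−1)−2·2−3 = 9−4−3 = 2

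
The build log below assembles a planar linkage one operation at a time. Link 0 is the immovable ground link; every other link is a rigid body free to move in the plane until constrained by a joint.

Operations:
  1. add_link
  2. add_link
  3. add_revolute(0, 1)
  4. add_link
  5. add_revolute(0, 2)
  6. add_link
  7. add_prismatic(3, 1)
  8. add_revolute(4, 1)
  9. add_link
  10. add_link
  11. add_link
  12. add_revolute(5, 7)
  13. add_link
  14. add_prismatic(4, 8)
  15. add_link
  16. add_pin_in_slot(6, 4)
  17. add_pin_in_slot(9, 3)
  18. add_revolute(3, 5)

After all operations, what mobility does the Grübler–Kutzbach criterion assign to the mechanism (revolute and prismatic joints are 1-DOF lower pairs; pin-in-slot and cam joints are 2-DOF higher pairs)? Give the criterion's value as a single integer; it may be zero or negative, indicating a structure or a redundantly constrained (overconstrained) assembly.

[1;0;0] (link 0 is ground)
L+ [2;0;0]
L+ [3;0;0]
R(0,1)∈J1 [3;1;0]
L+ [4;1;0]
R(0,2)∈J1 [4;2;0]
L+ [5;2;0]
P(3,1)∈J1 [5;3;0]
R(4,1)∈J1 [5;4;0]
L+ [6;4;0]
L+ [7;4;0]
L+ [8;4;0]
R(5,7)∈J1 [8;5;0]
L+ [9;5;0]
P(4,8)∈J1 [9;6;0]
L+ [10;6;0]
PS(6,4)∈J2 [10;6;1]
PS(9,3)∈J2 [10;6;2]
R(3,5)∈J1 [10;7;2]
mobility = 27 − 14 − 2 = 11

M = 11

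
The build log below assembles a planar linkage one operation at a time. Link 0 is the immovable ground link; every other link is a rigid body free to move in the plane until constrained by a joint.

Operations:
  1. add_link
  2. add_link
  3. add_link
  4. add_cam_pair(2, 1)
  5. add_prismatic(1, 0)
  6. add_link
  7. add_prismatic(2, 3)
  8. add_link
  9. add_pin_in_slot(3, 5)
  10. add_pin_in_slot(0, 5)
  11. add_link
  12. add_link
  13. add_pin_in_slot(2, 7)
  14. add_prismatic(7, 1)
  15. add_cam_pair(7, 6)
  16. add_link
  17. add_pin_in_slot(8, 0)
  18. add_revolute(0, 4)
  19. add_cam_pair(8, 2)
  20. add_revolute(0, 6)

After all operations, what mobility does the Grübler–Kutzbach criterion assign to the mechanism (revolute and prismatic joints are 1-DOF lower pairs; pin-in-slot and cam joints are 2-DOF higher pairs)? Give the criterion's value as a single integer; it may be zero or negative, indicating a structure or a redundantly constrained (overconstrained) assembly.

(L,J1,J2)=(1,0,0); link0 fixed
link1: (2,0,0)
link2: (3,0,0)
link3: (4,0,0)
C 2-1 [J2]: (4,0,1)
P 1-0 [J1]: (4,1,1)
link4: (5,1,1)
P 2-3 [J1]: (5,2,1)
link5: (6,2,1)
PS 3-5 [J2]: (6,2,2)
PS 0-5 [J2]: (6,2,3)
link6: (7,2,3)
link7: (8,2,3)
PS 2-7 [J2]: (8,2,4)
P 7-1 [J1]: (8,3,4)
C 7-6 [J2]: (8,3,5)
link8: (9,3,5)
PS 8-0 [J2]: (9,3,6)
R 0-4 [J1]: (9,4,6)
C 8-2 [J2]: (9,4,7)
R 0-6 [J1]: (9,5,7)
Grübler: 3·8 − 2·5 − 7 = 7

M = 7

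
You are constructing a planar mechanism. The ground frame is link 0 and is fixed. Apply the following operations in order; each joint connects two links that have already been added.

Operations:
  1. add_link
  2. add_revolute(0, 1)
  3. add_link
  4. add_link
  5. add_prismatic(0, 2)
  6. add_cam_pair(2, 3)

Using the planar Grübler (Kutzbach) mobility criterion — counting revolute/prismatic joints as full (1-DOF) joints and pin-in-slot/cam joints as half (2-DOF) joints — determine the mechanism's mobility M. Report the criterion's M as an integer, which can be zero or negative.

M = 4

ground; <1,0,0>
#1 <2,0,0>
R:0↔1 J1 <2,1,0>
#2 <3,1,0>
#3 <4,1,0>
P:0↔2 J1 <4,2,0>
C:2↔3 J2 <4,2,1>
3×3 − 2×2 − 1×1 = 4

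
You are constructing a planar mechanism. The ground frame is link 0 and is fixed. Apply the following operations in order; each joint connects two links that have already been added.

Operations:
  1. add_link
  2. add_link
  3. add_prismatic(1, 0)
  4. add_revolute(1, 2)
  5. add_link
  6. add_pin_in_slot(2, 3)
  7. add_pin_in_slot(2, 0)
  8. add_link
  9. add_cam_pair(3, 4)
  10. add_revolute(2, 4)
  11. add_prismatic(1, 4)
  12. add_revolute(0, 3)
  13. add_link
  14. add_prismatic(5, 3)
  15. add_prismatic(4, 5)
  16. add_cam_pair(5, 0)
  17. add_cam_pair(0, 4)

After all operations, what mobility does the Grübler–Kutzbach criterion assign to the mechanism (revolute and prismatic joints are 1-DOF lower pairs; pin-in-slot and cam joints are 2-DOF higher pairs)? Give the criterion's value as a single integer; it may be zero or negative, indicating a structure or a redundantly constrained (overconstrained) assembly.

M = -4

(L,J1,J2)=(1,0,0); link0 fixed
link1: (2,0,0)
link2: (3,0,0)
P 1-0 [J1]: (3,1,0)
R 1-2 [J1]: (3,2,0)
link3: (4,2,0)
PS 2-3 [J2]: (4,2,1)
PS 2-0 [J2]: (4,2,2)
link4: (5,2,2)
C 3-4 [J2]: (5,2,3)
R 2-4 [J1]: (5,3,3)
P 1-4 [J1]: (5,4,3)
R 0-3 [J1]: (5,5,3)
link5: (6,5,3)
P 5-3 [J1]: (6,6,3)
P 4-5 [J1]: (6,7,3)
C 5-0 [J2]: (6,7,4)
C 0-4 [J2]: (6,7,5)
Grübler: 3·5 − 2·7 − 5 = -4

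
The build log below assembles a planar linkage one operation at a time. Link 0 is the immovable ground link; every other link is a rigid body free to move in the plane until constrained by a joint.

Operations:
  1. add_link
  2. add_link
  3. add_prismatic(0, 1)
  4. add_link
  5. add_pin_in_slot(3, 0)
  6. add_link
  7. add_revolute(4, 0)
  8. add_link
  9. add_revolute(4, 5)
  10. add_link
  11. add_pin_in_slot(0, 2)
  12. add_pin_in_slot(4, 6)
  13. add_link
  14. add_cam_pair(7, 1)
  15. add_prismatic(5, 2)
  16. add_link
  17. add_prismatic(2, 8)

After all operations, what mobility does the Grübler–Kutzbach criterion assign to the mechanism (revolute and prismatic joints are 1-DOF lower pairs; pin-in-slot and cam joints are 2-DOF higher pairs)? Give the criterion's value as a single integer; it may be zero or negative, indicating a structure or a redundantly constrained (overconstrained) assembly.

(L,J1,J2)=(1,0,0); link0 fixed
link1: (2,0,0)
link2: (3,0,0)
P 0-1 [J1]: (3,1,0)
link3: (4,1,0)
PS 3-0 [J2]: (4,1,1)
link4: (5,1,1)
R 4-0 [J1]: (5,2,1)
link5: (6,2,1)
R 4-5 [J1]: (6,3,1)
link6: (7,3,1)
PS 0-2 [J2]: (7,3,2)
PS 4-6 [J2]: (7,3,3)
link7: (8,3,3)
C 7-1 [J2]: (8,3,4)
P 5-2 [J1]: (8,4,4)
link8: (9,4,4)
P 2-8 [J1]: (9,5,4)
Grübler: 3·8 − 2·5 − 4 = 10

M = 10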